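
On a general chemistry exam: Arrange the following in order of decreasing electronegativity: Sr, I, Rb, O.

O is in period 2, group 16; Rb is in period 5, group 1; Sr is in period 5, group 2; I is in period 5, group 17.
Electronegativity increases across a period and decreases down a group, tracking effective nuclear charge and atomic size.
These span different periods and groups, so the two trends combine.
Sr > Rb: both are in period 5; the period trend gives Sr the larger value.
I > Sr: I lies to the right of Sr in period 5, so the across-period effect alone puts I higher.
O > I: the two effects oppose for this pair; the down-group effect wins (3.44 vs 2.66).
Approximate values (Pauling): O 3.44, Rb 0.82, Sr 0.95, I 2.66.
So from highest to lowest: O > I > Sr > Rb.

O > I > Sr > Rb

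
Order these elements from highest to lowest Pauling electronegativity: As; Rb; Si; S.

Si is in period 3, group 14; S is in period 3, group 16; As is in period 4, group 15; Rb is in period 5, group 1.
EN rises left→right (higher Z_eff, smaller atoms) and falls top→bottom (larger, more shielded atoms).
Neither a single period nor a single group — weigh both effects.
Si > Rb: both effects reinforce here, so Si is clearly the higher of the two.
As > Si: the two effects oppose for this pair; the across-period effect wins (2.18 vs 1.90).
S > As: both effects reinforce here, so S is clearly the higher of the two.
Tabulated electronegativity (Pauling): Si 1.90, S 2.58, As 2.18, Rb 0.82.
So from highest to lowest: S > As > Si > Rb.

S, As, Si, Rb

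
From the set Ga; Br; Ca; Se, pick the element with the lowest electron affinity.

Ca

Ca is in period 4, group 2; Ga is in period 4, group 13; Se is in period 4, group 16; Br is in period 4, group 17.
Electron affinity generally becomes more exothermic across a period toward the halogens and less exothermic down a group.
All lie in period 4, so electron affinity increases left to right.
The lowest electron affinity among these belongs to Ca.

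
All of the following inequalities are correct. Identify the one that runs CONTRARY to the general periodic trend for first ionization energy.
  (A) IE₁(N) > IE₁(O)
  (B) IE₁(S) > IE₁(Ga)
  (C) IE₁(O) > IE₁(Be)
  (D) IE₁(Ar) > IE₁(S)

(A)

The general trend: first ionization energy increases across a period and decreases down a group.
(A) N (period 2, group 15) vs O (period 2, group 16): the stated order contradicts the simple trend.
(B) S (period 3, group 16) vs Ga (period 4, group 13): the stated order agrees with the simple trend.
(C) O (period 2, group 16) vs Be (period 2, group 2): the stated order agrees with the simple trend.
(D) Ar (period 3, group 18) vs S (period 3, group 16): the stated order agrees with the simple trend.
The exception is (A): pairing an electron in O's 2p⁴ costs repulsion energy, so O ionizes more easily than half-filled N (2p³).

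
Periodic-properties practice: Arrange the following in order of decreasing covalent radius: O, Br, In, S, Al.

O is in period 2, group 16; Al is in period 3, group 13; S is in period 3, group 16; Br is in period 4, group 17; In is in period 5, group 13.
Atomic radius shrinks across a period as nuclear charge pulls the same shell inward, and grows down a group as new shells are added.
Neither a single period nor a single group — weigh both effects.
S > O: they share group 16; the group trend gives S the larger value.
Br > S: period and group pull opposite ways; the down-group shift dominates (114 vs 103 pm).
Al > Br: the two effects oppose for this pair; the across-period effect wins (126 vs 114 pm).
In > Al: In sits below Al in group 13, so the down-group effect alone puts In larger.
Tabulated atomic radius (pm): O 63, Al 126, S 103, Br 114, In 142.
So from largest to smallest: In > Al > Br > S > O.

In, Al, Br, S, O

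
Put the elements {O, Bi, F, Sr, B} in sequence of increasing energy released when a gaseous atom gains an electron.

Sr, B, Bi, O, F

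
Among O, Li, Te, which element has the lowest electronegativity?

Li

Smaller atoms with higher effective nuclear charge are more electronegative.
These span different periods and groups, so the two trends combine.
Te > Li: the two effects oppose for this pair; the across-period effect wins (2.10 vs 0.98).
O > Te: O sits above Te in group 16, so the down-group effect alone puts O higher.
For reference (Pauling): Li 0.98, O 3.44, Te 2.10.
The lowest electronegativity among these belongs to Li.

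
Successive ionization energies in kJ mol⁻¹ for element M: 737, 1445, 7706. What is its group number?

Group 2

Look for the largest jump between consecutive ionization energies: IE3/IE2 ≈ 5.3, far larger than any earlier ratio.
That jump marks the point where a core electron is being removed. So the atom has 2 valence electrons.
A main-group element with 2 valence electrons is in group 2.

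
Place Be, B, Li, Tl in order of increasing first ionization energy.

Li is in period 2, group 1; Be is in period 2, group 2; B is in period 2, group 13; Tl is in period 6, group 13.
Across a period the outer electron is held more tightly (higher IE₁); down a group it sits in a higher shell, more shielded, and comes off more easily.
Neither a single period nor a single group — weigh both effects.
Tl > Li: the two effects oppose for this pair; the across-period effect wins (589 vs 520 kJ/mol).
B > Tl: they share group 13; the group trend gives B the larger value.
Be > B: this pair runs against the simple trend — see the exception note.
Note the exception: Be has a higher first ionization energy than B, contrary to the simple trend — removing B's lone 2p electron is easier than breaking Be's filled 2s².
Tabulated first ionization energy (kJ/mol): Li 520, Be 900, B 801, Tl 589.
So from lowest to highest: Li < Tl < B < Be.

Li < Tl < B < Be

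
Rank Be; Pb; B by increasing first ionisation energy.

Pb < B < Be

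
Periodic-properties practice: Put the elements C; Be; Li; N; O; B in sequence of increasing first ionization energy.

IE₁ increases left→right with effective nuclear charge and decreases top→bottom as the valence shell moves farther out.
All lie in period 2; the across-period trend (first ionization energy increases left to right) applies, with the exception below.
Note the exception: Be has a higher first ionization energy than B, contrary to the simple trend — removing B's lone 2p electron is easier than breaking Be's filled 2s².
Note the exception: N has a higher first ionization energy than O, contrary to the simple trend — pairing an electron in O's 2p⁴ costs repulsion energy, so O ionizes more easily than half-filled N (2p³).
For reference (kJ/mol): Li 520, Be 900, B 801, C 1086, N 1402, O 1314.
So from lowest to highest: Li < B < Be < C < O < N.

Li < B < Be < C < O < N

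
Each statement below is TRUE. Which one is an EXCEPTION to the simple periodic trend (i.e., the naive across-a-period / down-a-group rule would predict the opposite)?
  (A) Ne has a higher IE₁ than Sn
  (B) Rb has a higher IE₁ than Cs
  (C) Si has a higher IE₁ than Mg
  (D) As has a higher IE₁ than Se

(D)

The general trend: IE₁ increases across a period and decreases down a group.
(A) Ne (period 2, group 18) vs Sn (period 5, group 14): the stated order agrees with the simple trend.
(B) Rb (period 5, group 1) vs Cs (period 6, group 1): the stated order agrees with the simple trend.
(C) Si (period 3, group 14) vs Mg (period 3, group 2): the stated order agrees with the simple trend.
(D) As (period 4, group 15) vs Se (period 4, group 16): the stated order contradicts the simple trend.
The exception is (D): Se (4p⁴) ionizes more easily than half-filled As (4p³).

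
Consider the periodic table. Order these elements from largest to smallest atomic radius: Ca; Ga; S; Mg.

Ca, Mg, Ga, S

Mg is in period 3, group 2; S is in period 3, group 16; Ca is in period 4, group 2; Ga is in period 4, group 13.
Radius decreases left→right (rising Z_eff, same n) and increases top→bottom (higher n).
These span different periods and groups, so the two trends combine.
Ga > S: relative to S, both the across-period and down-group shifts push Ga's atomic radius up.
Mg > Ga: period and group pull opposite ways; the across-period shift dominates (139 vs 124 pm).
Ca > Mg: they share group 2; the group trend gives Ca the larger value.
Approximate values (pm): Mg 139, S 103, Ca 171, Ga 124.
So from largest to smallest: Ca > Mg > Ga > S.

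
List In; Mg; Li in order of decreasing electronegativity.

In > Mg > Li

Smaller atoms with higher effective nuclear charge are more electronegative.
Neither a single period nor a single group — weigh both effects.
Mg > Li: the two effects oppose for this pair; the across-period effect wins (1.31 vs 0.98).
In > Mg: the two effects oppose for this pair; the across-period effect wins (1.78 vs 1.31).
Approximate values (Pauling): Li 0.98, Mg 1.31, In 1.78.
So from highest to lowest: In > Mg > Li.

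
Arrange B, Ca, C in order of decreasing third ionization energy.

Ca > C > B

IE_3 is the cost of taking one more electron from the +2 cation: B²⁺ still has 1 valence electron; Ca²⁺ is the bare [Ar] core; C²⁺ still has 2 valence electrons.
Pulling an electron out of a noble-gas core costs far more than removing a remaining valence electron, so Ca sits at the high end of IE_3.
Valence configurations: B²⁺ [He]2s¹, C²⁺ [He]2s².
Approximate IE_3 values (kJ/mol): B 3660, Ca 4912, C 4620.
Overall IE_3 order: B < C < Ca.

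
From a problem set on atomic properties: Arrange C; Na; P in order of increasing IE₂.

P < C < Na

The second ionization energy removes an electron from the +1 ion. For each element: C⁺ still has 3 valence electrons; Na⁺ is the bare [Ne] core; P⁺ still has 4 valence electrons.
Pulling an electron out of a noble-gas core costs far more than removing a remaining valence electron, so Na sits at the high end of IE_2.
Valence configurations: C⁺ [He]2s²2p¹, P⁺ [Ne]3s²3p².
Approximate IE_2 values (kJ/mol): C 2353, Na 4562, P 1907.
So the second ionization energies run P < C < Na.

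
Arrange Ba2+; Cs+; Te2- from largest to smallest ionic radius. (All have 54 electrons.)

Te2- > Cs+ > Ba2+

All of these have 54 electrons, so size is governed by nuclear charge alone: the more protons, the stronger the pull on the same electron cloud, and the smaller the ion.
Nuclear charges: Ba2+ (Z=56), Cs+ (Z=55), Te2- (Z=52).
Largest to smallest: Te2- > Cs+ > Ba2+.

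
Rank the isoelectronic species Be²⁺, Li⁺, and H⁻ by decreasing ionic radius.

All of these have 2 electrons, so size is governed by nuclear charge alone: the more protons, the stronger the pull on the same electron cloud, and the smaller the ion.
Nuclear charges: Be²⁺ (Z=4), Li⁺ (Z=3), H⁻ (Z=1).
Largest to smallest: H⁻ > Li⁺ > Be²⁺.

H⁻, Li⁺, Be²⁺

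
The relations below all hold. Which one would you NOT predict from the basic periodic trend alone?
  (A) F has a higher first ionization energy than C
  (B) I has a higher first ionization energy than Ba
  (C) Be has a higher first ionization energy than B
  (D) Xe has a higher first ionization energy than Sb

The general trend: first ionization energy increases across a period and decreases down a group.
(A) F (period 2, group 17) vs C (period 2, group 14): the stated order agrees with the simple trend.
(B) I (period 5, group 17) vs Ba (period 6, group 2): the stated order agrees with the simple trend.
(C) Be (period 2, group 2) vs B (period 2, group 13): the stated order contradicts the simple trend.
(D) Xe (period 5, group 18) vs Sb (period 5, group 15): the stated order agrees with the simple trend.
The exception is (C): removing B's lone 2p electron is easier than breaking Be's filled 2s².

(C)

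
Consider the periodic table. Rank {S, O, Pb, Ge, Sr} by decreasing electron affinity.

O is in period 2, group 16; S is in period 3, group 16; Ge is in period 4, group 14; Sr is in period 5, group 2; Pb is in period 6, group 14.
Adding an electron releases more energy for atoms nearer the top right (short of the noble gases).
These span different periods and groups, so the two trends combine.
Pb > Sr: the two effects oppose for this pair; the across-period effect wins (35 vs 5 kJ/mol).
Ge > Pb: Ge sits above Pb in group 14, so the down-group effect alone puts Ge higher.
O > Ge: relative to Ge, both the across-period and down-group shifts push O's electron affinity up.
S > O: this pair runs against the simple trend — see the exception note.
Note the exception: S has a higher electron affinity than O, contrary to the simple trend — the compact 2p subshell of O repels the added electron more than S's larger 3p does.
Approximate values (kJ/mol): O 141, S 200, Ge 119, Sr 5, Pb 35.
So from highest to lowest: S > O > Ge > Pb > Sr.

S > O > Ge > Pb > Sr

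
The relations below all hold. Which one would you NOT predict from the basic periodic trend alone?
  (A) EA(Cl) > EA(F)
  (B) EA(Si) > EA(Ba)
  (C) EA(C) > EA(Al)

The general trend: electron affinity increases across a period and decreases down a group.
(A) Cl (period 3, group 17) vs F (period 2, group 17): the stated order contradicts the simple trend.
(B) Si (period 3, group 14) vs Ba (period 6, group 2): the stated order agrees with the simple trend.
(C) C (period 2, group 14) vs Al (period 3, group 13): the stated order agrees with the simple trend.
The exception is (A): F's small 2p subshell makes the incoming electron feel strong e⁻–e⁻ repulsion, so Cl actually releases more energy on gaining an electron.

(A)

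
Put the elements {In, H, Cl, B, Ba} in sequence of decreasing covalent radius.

H is in period 1, group 1; B is in period 2, group 13; Cl is in period 3, group 17; In is in period 5, group 13; Ba is in period 6, group 2.
Across a period the added protons contract the valence shell; down a group each new principal shell makes the atom larger.
These span different periods and groups, so the two trends combine.
B > H: period and group pull opposite ways; the down-group shift dominates (85 vs 32 pm).
Cl > B: the two effects oppose for this pair; the down-group effect wins (99 vs 85 pm).
In > Cl: both effects reinforce here, so In is clearly the larger of the two.
Ba > In: relative to In, both the across-period and down-group shifts push Ba's atomic radius up.
For reference (pm): H 32, B 85, Cl 99, In 142, Ba 196.
So from largest to smallest: Ba > In > Cl > B > H.

Ba > In > Cl > B > H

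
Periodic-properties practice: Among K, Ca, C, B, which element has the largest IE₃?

Ca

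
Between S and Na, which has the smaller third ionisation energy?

Consider each +2 ion: S²⁺ still has 4 valence electrons; Na²⁺ is already 1 electron into the core.
Core electrons are held far more tightly than valence electrons, so Na tops the IE_3 order.
Approximate IE_3 values (kJ/mol): S 3357, Na 6910.
So the third ionization energies run S < Na.

S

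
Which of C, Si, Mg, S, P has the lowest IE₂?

Mg

IE_2 is the cost of taking one more electron from the +1 cation: C⁺ still has 3 valence electrons; Si⁺ still has 3 valence electrons; Mg⁺ still has 1 valence electron; S⁺ still has 5 valence electrons; P⁺ still has 4 valence electrons.
All are still removing valence electrons, so compare the +1 ions as you would atoms: IE_2 generally rises across a period (higher Z_eff) and falls down a group (larger shell), subject to the usual subshell exceptions.
Valence configurations: C⁺ [He]2s²2p¹, Si⁺ [Ne]3s²3p¹, Mg⁺ [Ne]3s¹, S⁺ [Ne]3s²3p³, P⁺ [Ne]3s²3p².
Tabulated IE_2 (kJ/mol): C 2353, Si 1577, Mg 1451, S 2252, P 1907.
Putting it together, IE_2: Mg < Si < P < S < C.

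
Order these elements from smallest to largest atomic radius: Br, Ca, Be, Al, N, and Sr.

Be is in period 2, group 2; N is in period 2, group 15; Al is in period 3, group 13; Ca is in period 4, group 2; Br is in period 4, group 17; Sr is in period 5, group 2.
Radius decreases left→right (rising Z_eff, same n) and increases top→bottom (higher n).
These span different periods and groups, so the two trends combine.
Be > N: both are in period 2; the period trend gives Be the larger value.
Br > Be: period and group pull opposite ways; the down-group shift dominates (114 vs 102 pm).
Al > Br: the two effects oppose for this pair; the across-period effect wins (126 vs 114 pm).
Ca > Al: relative to Al, both the across-period and down-group shifts push Ca's atomic radius up.
Sr > Ca: they share group 2; the group trend gives Sr the larger value.
Tabulated atomic radius (pm): Be 102, N 71, Al 126, Ca 171, Br 114, Sr 185.
So from smallest to largest: N < Be < Br < Al < Ca < Sr.

N, Be, Br, Al, Ca, Sr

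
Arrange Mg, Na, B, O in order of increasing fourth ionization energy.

O < Na < Mg < B

After 3 electrons have been removed, what remains? Mg³⁺ is already 1 electron into the core; Na³⁺ is already 2 electrons into the core; B³⁺ is the bare [He] core; O³⁺ still has 3 valence electrons.
Breaking into a closed-shell core is much more expensive than removing a leftover valence electron — Na, Mg and B have the largest IE_4 here.
The numbers (kJ/mol): Mg 10543, Na 9543, B 25026, O 7469.
Putting it together, IE_4: O < Na < Mg < B.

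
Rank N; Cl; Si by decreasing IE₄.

IE_4 is the cost of taking one more electron from the +3 cation: N³⁺ still has 2 valence electrons; Cl³⁺ still has 4 valence electrons; Si³⁺ still has 1 valence electron.
All are still removing valence electrons, so compare the +3 ions as you would atoms: IE_4 generally rises across a period (higher Z_eff) and falls down a group (larger shell), subject to the usual subshell exceptions.
Valence configurations: N³⁺ [He]2s², Cl³⁺ [Ne]3s²3p², Si³⁺ [Ne]3s¹.
Tabulated IE_4 (kJ/mol): N 7475, Cl 5159, Si 4356.
Putting it together, IE_4: Si < Cl < N.

N, Cl, Si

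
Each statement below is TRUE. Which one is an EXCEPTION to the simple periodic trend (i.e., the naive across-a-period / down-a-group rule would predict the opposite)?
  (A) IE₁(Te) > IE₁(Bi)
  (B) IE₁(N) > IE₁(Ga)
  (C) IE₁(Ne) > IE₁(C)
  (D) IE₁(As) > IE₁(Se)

The general trend: IE₁ increases across a period and decreases down a group.
(A) Te (period 5, group 16) vs Bi (period 6, group 15): the stated order agrees with the simple trend.
(B) N (period 2, group 15) vs Ga (period 4, group 13): the stated order agrees with the simple trend.
(C) Ne (period 2, group 18) vs C (period 2, group 14): the stated order agrees with the simple trend.
(D) As (period 4, group 15) vs Se (period 4, group 16): the stated order contradicts the simple trend.
The exception is (D): Se (4p⁴) ionizes more easily than half-filled As (4p³).

(D)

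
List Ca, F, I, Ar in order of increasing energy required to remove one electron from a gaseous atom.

F is in period 2, group 17; Ar is in period 3, group 18; Ca is in period 4, group 2; I is in period 5, group 17.
IE₁ increases left→right with effective nuclear charge and decreases top→bottom as the valence shell moves farther out.
Here both period and group differ, so the two effects have to be weighed against each other.
I > Ca: the two effects oppose for this pair; the across-period effect wins (1008 vs 590 kJ/mol).
Ar > I: both effects reinforce here, so Ar is clearly the higher of the two.
F > Ar: the two effects oppose for this pair; the down-group effect wins (1681 vs 1521 kJ/mol).
For reference (kJ/mol): F 1681, Ar 1521, Ca 590, I 1008.
So from lowest to highest: Ca < I < Ar < F.

Ca < I < Ar < F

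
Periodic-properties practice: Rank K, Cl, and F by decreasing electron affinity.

Cl > F > K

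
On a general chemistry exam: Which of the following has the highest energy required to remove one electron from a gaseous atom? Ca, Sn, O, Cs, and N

N is in period 2, group 15; O is in period 2, group 16; Ca is in period 4, group 2; Sn is in period 5, group 14; Cs is in period 6, group 1.
IE₁ increases left→right with effective nuclear charge and decreases top→bottom as the valence shell moves farther out.
Neither a single period nor a single group — weigh both effects.
Ca > Cs: both effects reinforce here, so Ca is clearly the higher of the two.
Sn > Ca: period and group pull opposite ways; the across-period shift dominates (709 vs 590 kJ/mol).
O > Sn: relative to Sn, both the across-period and down-group shifts push O's first ionization energy up.
N > O: this pair runs against the simple trend — see the exception note.
Note the exception: N has a higher first ionization energy than O, contrary to the simple trend — pairing an electron in O's 2p⁴ costs repulsion energy, so O ionizes more easily than half-filled N (2p³).
Approximate values (kJ/mol): N 1402, O 1314, Ca 590, Sn 709, Cs 376.
The highest energy required to remove one electron from a gaseous atom among these belongs to N.

N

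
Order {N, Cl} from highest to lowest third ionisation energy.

N > Cl

Consider each +2 ion: N²⁺ still has 3 valence electrons; Cl²⁺ still has 5 valence electrons.
All are still removing valence electrons, so compare the +2 ions as you would atoms: IE_3 generally rises across a period (higher Z_eff) and falls down a group (larger shell), subject to the usual subshell exceptions.
Valence configurations: N²⁺ [He]2s²2p¹, Cl²⁺ [Ne]3s²3p³.
Approximate IE_3 values (kJ/mol): N 4578, Cl 3822.
Overall IE_3 order: Cl < N.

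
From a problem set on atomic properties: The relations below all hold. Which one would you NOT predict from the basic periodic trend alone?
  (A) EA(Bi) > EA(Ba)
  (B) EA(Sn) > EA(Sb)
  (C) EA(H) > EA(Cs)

(B)

The general trend: electron affinity increases across a period and decreases down a group.
(A) Bi (period 6, group 15) vs Ba (period 6, group 2): the stated order agrees with the simple trend.
(B) Sn (period 5, group 14) vs Sb (period 5, group 15): the stated order contradicts the simple trend.
(C) H (period 1, group 1) vs Cs (period 6, group 1): the stated order agrees with the simple trend.
The exception is (B): adding an electron to Sb's half-filled 5p³ is unfavourable, so Sn has the more exothermic EA.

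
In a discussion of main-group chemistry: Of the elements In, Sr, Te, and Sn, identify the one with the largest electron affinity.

Sr is in period 5, group 2; In is in period 5, group 13; Sn is in period 5, group 14; Te is in period 5, group 16.
EA tends to increase across a period and decrease down a group, though the pattern is less regular than for IE or radius.
All lie in period 5, so electron affinity increases left to right.
The largest electron affinity among these belongs to Te.

Te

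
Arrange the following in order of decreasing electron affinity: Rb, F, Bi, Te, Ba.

F > Te > Bi > Rb > Ba

EA tends to increase across a period and decrease down a group, though the pattern is less regular than for IE or radius.
Here both period and group differ, so the two effects have to be weighed against each other.
Rb > Ba: the two effects oppose for this pair; the down-group effect wins (47 vs 14 kJ/mol).
Bi > Rb: the two effects oppose for this pair; the across-period effect wins (91 vs 47 kJ/mol).
Te > Bi: relative to Bi, both the across-period and down-group shifts push Te's electron affinity up.
F > Te: relative to Te, both the across-period and down-group shifts push F's electron affinity up.
Tabulated electron affinity (kJ/mol): F 328, Rb 47, Te 190, Ba 14, Bi 91.
So from highest to lowest: F > Te > Bi > Rb > Ba.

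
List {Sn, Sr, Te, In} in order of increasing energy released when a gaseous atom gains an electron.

Sr < In < Sn < Te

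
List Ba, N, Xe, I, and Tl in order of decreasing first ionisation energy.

N is in period 2, group 15; I is in period 5, group 17; Xe is in period 5, group 18; Ba is in period 6, group 2; Tl is in period 6, group 13.
First ionization energy rises across a period (greater Z_eff holds electrons more tightly) and falls down a group (valence electrons are farther from the nucleus).
These span different periods and groups, so the two trends combine.
Tl > Ba: Tl lies to the right of Ba in period 6, so the across-period effect alone puts Tl higher.
I > Tl: relative to Tl, both the across-period and down-group shifts push I's first ionization energy up.
Xe > I: Xe lies to the right of I in period 5, so the across-period effect alone puts Xe higher.
N > Xe: the two effects oppose for this pair; the down-group effect wins (1402 vs 1170 kJ/mol).
Approximate values (kJ/mol): N 1402, I 1008, Xe 1170, Ba 503, Tl 589.
So from highest to lowest: N > Xe > I > Tl > Ba.

N, Xe, I, Tl, Ba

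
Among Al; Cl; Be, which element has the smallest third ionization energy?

After 2 electrons have been removed, what remains? Al²⁺ still has 1 valence electron; Cl²⁺ still has 5 valence electrons; Be²⁺ is the bare [He] core.
Pulling an electron out of a noble-gas core costs far more than removing a remaining valence electron, so Be sits at the high end of IE_3.
Valence configurations: Al²⁺ [Ne]3s¹, Cl²⁺ [Ne]3s²3p³.
Tabulated IE_3 (kJ/mol): Al 2745, Cl 3822, Be 14849.
So the third ionization energies run Al < Cl < Be.

Al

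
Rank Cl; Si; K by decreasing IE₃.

The third ionization energy removes an electron from the +2 ion. For each element: Cl²⁺ still has 5 valence electrons; Si²⁺ still has 2 valence electrons; K²⁺ is already 1 electron into the core.
Pulling an electron out of a noble-gas core costs far more than removing a remaining valence electron, so K sits at the high end of IE_3.
Valence configurations: Cl²⁺ [Ne]3s²3p³, Si²⁺ [Ne]3s².
Approximate IE_3 values (kJ/mol): Cl 3822, Si 3232, K 4420.
So the third ionization energies run Si < Cl < K.

K > Cl > Si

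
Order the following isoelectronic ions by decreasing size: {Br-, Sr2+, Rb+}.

Br-, Rb+, Sr2+

All of these have 36 electrons, so size is governed by nuclear charge alone: the more protons, the stronger the pull on the same electron cloud, and the smaller the ion.
Nuclear charges: Sr2+ (Z=38), Rb+ (Z=37), Br- (Z=35).
Largest to smallest: Br- > Rb+ > Sr2+.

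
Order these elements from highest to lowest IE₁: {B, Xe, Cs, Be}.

Be is in period 2, group 2; B is in period 2, group 13; Xe is in period 5, group 18; Cs is in period 6, group 1.
IE₁ increases left→right with effective nuclear charge and decreases top→bottom as the valence shell moves farther out.
Neither a single period nor a single group — weigh both effects.
B > Cs: relative to Cs, both the across-period and down-group shifts push B's first ionization energy up.
Be > B: this pair runs against the simple trend — see the exception note.
Xe > Be: period and group pull opposite ways; the across-period shift dominates (1170 vs 900 kJ/mol).
Note the exception: Be has a higher first ionization energy than B, contrary to the simple trend — removing B's lone 2p electron is easier than breaking Be's filled 2s².
Tabulated first ionization energy (kJ/mol): Be 900, B 801, Xe 1170, Cs 376.
So from highest to lowest: Xe > Be > B > Cs.

Xe > Be > B > Cs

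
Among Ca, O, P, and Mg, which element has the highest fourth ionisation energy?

After 3 electrons have been removed, what remains? Ca³⁺ is already 1 electron into the core; O³⁺ still has 3 valence electrons; P³⁺ still has 2 valence electrons; Mg³⁺ is already 1 electron into the core.
Usually core removal costs more than valence removal, but here the competition is close: a tightly held n=2 valence electron can cost more to remove than an n=3 core electron, so the actual values have to decide it.
Valence configurations: O³⁺ [He]2s²2p¹, P³⁺ [Ne]3s².
The numbers (kJ/mol): Ca 6491, O 7469, P 4964, Mg 10543.
So the fourth ionization energies run P < Ca < O < Mg.

Mg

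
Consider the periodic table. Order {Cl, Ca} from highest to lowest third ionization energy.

The third ionization energy removes an electron from the +2 ion. For each element: Cl²⁺ still has 5 valence electrons; Ca²⁺ is the bare [Ar] core.
Core electrons are held far more tightly than valence electrons, so Ca tops the IE_3 order.
Tabulated IE_3 (kJ/mol): Cl 3822, Ca 4912.
So the third ionization energies run Cl < Ca.

Ca > Cl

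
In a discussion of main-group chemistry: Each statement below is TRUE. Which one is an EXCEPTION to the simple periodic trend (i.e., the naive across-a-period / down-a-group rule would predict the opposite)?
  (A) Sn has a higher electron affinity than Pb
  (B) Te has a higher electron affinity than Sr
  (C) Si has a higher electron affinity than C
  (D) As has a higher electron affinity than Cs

(C)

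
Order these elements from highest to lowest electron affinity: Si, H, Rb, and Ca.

Si > H > Rb > Ca

H is in period 1, group 1; Si is in period 3, group 14; Ca is in period 4, group 2; Rb is in period 5, group 1.
EA tends to increase across a period and decrease down a group, though the pattern is less regular than for IE or radius.
These span different periods and groups, so the two trends combine.
Rb > Ca: this pair runs against the simple trend — see the exception note.
H > Rb: they share group 1; the group trend gives H the larger value.
Si > H: the two effects oppose for this pair; the across-period effect wins (134 vs 73 kJ/mol).
Note the exception: Rb has a higher electron affinity than Ca, contrary to the simple trend — adding an electron to Ca (ns²) has to open a new, higher-energy np subshell, which is unfavourable.
Tabulated electron affinity (kJ/mol): H 73, Si 134, Ca 2, Rb 47.
So from highest to lowest: Si > H > Rb > Ca.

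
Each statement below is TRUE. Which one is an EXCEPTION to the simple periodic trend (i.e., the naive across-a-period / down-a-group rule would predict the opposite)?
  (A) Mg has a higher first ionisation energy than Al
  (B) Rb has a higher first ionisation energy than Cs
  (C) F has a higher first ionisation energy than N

(A)

The general trend: first ionisation energy increases across a period and decreases down a group.
(A) Mg (period 3, group 2) vs Al (period 3, group 13): the stated order contradicts the simple trend.
(B) Rb (period 5, group 1) vs Cs (period 6, group 1): the stated order agrees with the simple trend.
(C) F (period 2, group 17) vs N (period 2, group 15): the stated order agrees with the simple trend.
The exception is (A): Al's single 3p electron is easier to remove than one from Mg's filled 3s².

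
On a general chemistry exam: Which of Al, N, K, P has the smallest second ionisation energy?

Al

After 1 electron has been removed, what remains? Al⁺ still has 2 valence electrons; N⁺ still has 4 valence electrons; K⁺ is the bare [Ar] core; P⁺ still has 4 valence electrons.
Breaking into a closed-shell core is much more expensive than removing a leftover valence electron — K has the largest IE_2 here.
Valence configurations: Al⁺ [Ne]3s², N⁺ [He]2s²2p², P⁺ [Ne]3s²3p².
Tabulated IE_2 (kJ/mol): Al 1817, N 2856, K 3052, P 1907.
Hence IE_2: Al < P < N < K.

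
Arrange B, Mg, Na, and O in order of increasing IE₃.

After 2 electrons have been removed, what remains? B²⁺ still has 1 valence electron; Mg²⁺ is the bare [Ne] core; Na²⁺ is already 1 electron into the core; O²⁺ still has 4 valence electrons.
Pulling an electron out of a noble-gas core costs far more than removing a remaining valence electron, so Na and Mg sit at the high end of IE_3.
Valence configurations: B²⁺ [He]2s¹, O²⁺ [He]2s²2p².
Approximate IE_3 values (kJ/mol): B 3660, Mg 7733, Na 6910, O 5300.
Hence IE_3: B < O < Na < Mg.

B < O < Na < Mg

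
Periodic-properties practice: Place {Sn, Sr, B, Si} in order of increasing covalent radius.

B, Si, Sn, Sr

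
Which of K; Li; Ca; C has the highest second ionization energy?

Consider each +1 ion: K⁺ is the bare [Ar] core; Li⁺ is the bare [He] core; Ca⁺ still has 1 valence electron; C⁺ still has 3 valence electrons.
Breaking into a closed-shell core is much more expensive than removing a leftover valence electron — K and Li have the largest IE_2 here.
Valence configurations: Ca⁺ [Ar]4s¹, C⁺ [He]2s²2p¹.
The numbers (kJ/mol): K 3052, Li 7298, Ca 1145, C 2353.
Putting it together, IE_2: Ca < C < K < Li.

Li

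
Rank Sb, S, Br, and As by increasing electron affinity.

Electron affinity generally becomes more exothermic across a period toward the halogens and less exothermic down a group.
These span different periods and groups, so the two trends combine.
Sb > As: this pair runs against the simple trend — see the exception note.
S > Sb: both effects reinforce here, so S is clearly the higher of the two.
Br > S: the two effects oppose for this pair; the across-period effect wins (325 vs 200 kJ/mol).
Note the exception: Sb has a higher electron affinity than As, contrary to the simple trend — both are half-filled np³, but the pairing/repulsion penalty for the added electron shrinks as the p orbitals become larger and more diffuse down the group, and for Sb that outweighs the weaker nuclear attraction.
For reference (kJ/mol): S 200, As 78, Br 325, Sb 103.
So from lowest to highest: As < Sb < S < Br.

As < Sb < S < Br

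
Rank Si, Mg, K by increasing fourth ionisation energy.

Si < K < Mg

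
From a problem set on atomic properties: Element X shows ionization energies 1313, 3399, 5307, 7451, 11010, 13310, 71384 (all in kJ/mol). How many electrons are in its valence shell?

Look for the largest jump between consecutive ionization energies: IE7/IE6 ≈ 5.4, far larger than any earlier ratio.
That jump marks the point where a core electron is being removed. So the atom has 6 valence electrons.

6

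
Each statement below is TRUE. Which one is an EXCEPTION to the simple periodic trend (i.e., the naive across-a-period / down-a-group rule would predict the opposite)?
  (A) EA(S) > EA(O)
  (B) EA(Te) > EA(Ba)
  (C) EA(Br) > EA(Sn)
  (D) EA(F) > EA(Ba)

The general trend: electron affinity increases across a period and decreases down a group.
(A) S (period 3, group 16) vs O (period 2, group 16): the stated order contradicts the simple trend.
(B) Te (period 5, group 16) vs Ba (period 6, group 2): the stated order agrees with the simple trend.
(C) Br (period 4, group 17) vs Sn (period 5, group 14): the stated order agrees with the simple trend.
(D) F (period 2, group 17) vs Ba (period 6, group 2): the stated order agrees with the simple trend.
The exception is (A): the compact 2p subshell of O repels the added electron more than S's larger 3p does.

(A)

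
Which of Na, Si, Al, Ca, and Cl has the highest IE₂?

Na

IE_2 is the cost of taking one more electron from the +1 cation: Na⁺ is the bare [Ne] core; Si⁺ still has 3 valence electrons; Al⁺ still has 2 valence electrons; Ca⁺ still has 1 valence electron; Cl⁺ still has 6 valence electrons.
Core electrons are held far more tightly than valence electrons, so Na tops the IE_2 order.
Valence configurations: Si⁺ [Ne]3s²3p¹, Al⁺ [Ne]3s², Ca⁺ [Ar]4s¹, Cl⁺ [Ne]3s²3p⁴.
Si⁺ loses a lone 3p electron whereas Al⁺ must break into a filled 3s² pair, so IE_2(Al) > IE_2(Si) even though Si has the higher nuclear charge.
Tabulated IE_2 (kJ/mol): Na 4562, Si 1577, Al 1817, Ca 1145, Cl 2298.
Overall IE_2 order: Ca < Si < Al < Cl < Na.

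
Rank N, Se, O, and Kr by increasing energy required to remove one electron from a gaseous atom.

Se, O, Kr, N

N is in period 2, group 15; O is in period 2, group 16; Se is in period 4, group 16; Kr is in period 4, group 18.
First ionization energy rises across a period (greater Z_eff holds electrons more tightly) and falls down a group (valence electrons are farther from the nucleus).
Here both period and group differ, so the two effects have to be weighed against each other.
O > Se: they share group 16; the group trend gives O the larger value.
Kr > O: the two effects oppose for this pair; the across-period effect wins (1351 vs 1314 kJ/mol).
N > Kr: period and group pull opposite ways; the down-group shift dominates (1402 vs 1351 kJ/mol).
Note the exception: N has a higher first ionization energy than O, contrary to the simple trend — pairing an electron in O's 2p⁴ costs repulsion energy, so O ionizes more easily than half-filled N (2p³).
Approximate values (kJ/mol): N 1402, O 1314, Se 941, Kr 1351.
So from lowest to highest: Se < O < Kr < N.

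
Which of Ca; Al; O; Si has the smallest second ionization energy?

After 1 electron has been removed, what remains? Ca⁺ still has 1 valence electron; Al⁺ still has 2 valence electrons; O⁺ still has 5 valence electrons; Si⁺ still has 3 valence electrons.
All are still removing valence electrons, so compare the +1 ions as you would atoms: IE_2 generally rises across a period (higher Z_eff) and falls down a group (larger shell), subject to the usual subshell exceptions.
Valence configurations: Ca⁺ [Ar]4s¹, Al⁺ [Ne]3s², O⁺ [He]2s²2p³, Si⁺ [Ne]3s²3p¹.
Si⁺ loses a lone 3p electron whereas Al⁺ must break into a filled 3s² pair, so IE_2(Al) > IE_2(Si) even though Si has the higher nuclear charge.
The numbers (kJ/mol): Ca 1145, Al 1817, O 3388, Si 1577.
Hence IE_2: Ca < Si < Al < O.

Ca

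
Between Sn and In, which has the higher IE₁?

Sn

In is in period 5, group 13; Sn is in period 5, group 14.
First ionization energy rises across a period (greater Z_eff holds electrons more tightly) and falls down a group (valence electrons are farther from the nucleus).
All lie in period 5, so first ionization energy increases left to right.
So Sn has the higher IE₁ (Sn > In).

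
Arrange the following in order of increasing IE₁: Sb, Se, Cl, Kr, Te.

Cl is in period 3, group 17; Se is in period 4, group 16; Kr is in period 4, group 18; Sb is in period 5, group 15; Te is in period 5, group 16.
IE₁ increases left→right with effective nuclear charge and decreases top→bottom as the valence shell moves farther out.
Here both period and group differ, so the two effects have to be weighed against each other.
Te > Sb: both are in period 5; the period trend gives Te the larger value.
Se > Te: they share group 16; the group trend gives Se the larger value.
Cl > Se: both effects reinforce here, so Cl is clearly the higher of the two.
Kr > Cl: the two effects oppose for this pair; the across-period effect wins (1351 vs 1251 kJ/mol).
Tabulated first ionization energy (kJ/mol): Cl 1251, Se 941, Kr 1351, Sb 831, Te 869.
So from lowest to highest: Sb < Te < Se < Cl < Kr.

Sb < Te < Se < Cl < Kr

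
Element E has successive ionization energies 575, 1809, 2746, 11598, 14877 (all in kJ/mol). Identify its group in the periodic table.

Group 13

Look for the largest jump between consecutive ionization energies: IE4/IE3 ≈ 4.2, far larger than any earlier ratio.
That jump marks the point where a core electron is being removed. So the atom has 3 valence electrons.
A main-group element with 3 valence electrons is in group 13.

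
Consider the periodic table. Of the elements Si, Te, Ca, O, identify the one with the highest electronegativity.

O is in period 2, group 16; Si is in period 3, group 14; Ca is in period 4, group 2; Te is in period 5, group 16.
Atoms toward the upper right of the periodic table pull bonding electrons most strongly.
Here both period and group differ, so the two effects have to be weighed against each other.
Si > Ca: relative to Ca, both the across-period and down-group shifts push Si's electronegativity up.
Te > Si: the two effects oppose for this pair; the across-period effect wins (2.10 vs 1.90).
O > Te: O sits above Te in group 16, so the down-group effect alone puts O higher.
Tabulated electronegativity (Pauling): O 3.44, Si 1.90, Ca 1.00, Te 2.10.
The highest electronegativity among these belongs to O.

O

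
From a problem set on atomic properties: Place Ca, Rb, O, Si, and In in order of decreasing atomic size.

Rb > Ca > In > Si > O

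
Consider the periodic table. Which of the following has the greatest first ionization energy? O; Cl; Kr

Kr

O is in period 2, group 16; Cl is in period 3, group 17; Kr is in period 4, group 18.
IE₁ increases left→right with effective nuclear charge and decreases top→bottom as the valence shell moves farther out.
These sit on a diagonal, where the across-period and down-group effects partly cancel.
O > Cl: period and group pull opposite ways; the down-group shift dominates (1314 vs 1251 kJ/mol).
Kr > O: the two effects oppose for this pair; the across-period effect wins (1351 vs 1314 kJ/mol).
Tabulated first ionization energy (kJ/mol): O 1314, Cl 1251, Kr 1351.
The greatest first ionization energy among these belongs to Kr.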